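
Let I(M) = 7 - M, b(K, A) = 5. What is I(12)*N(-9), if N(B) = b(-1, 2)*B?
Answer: 225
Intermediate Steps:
N(B) = 5*B
I(12)*N(-9) = (7 - 1*12)*(5*(-9)) = (7 - 12)*(-45) = -5*(-45) = 225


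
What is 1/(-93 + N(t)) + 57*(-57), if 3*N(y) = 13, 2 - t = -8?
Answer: -864237/266 ≈ -3249.0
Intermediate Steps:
t = 10 (t = 2 - 1*(-8) = 2 + 8 = 10)
N(y) = 13/3 (N(y) = (1/3)*13 = 13/3)
1/(-93 + N(t)) + 57*(-57) = 1/(-93 + 13/3) + 57*(-57) = 1/(-266/3) - 3249 = -3/266 - 3249 = -864237/266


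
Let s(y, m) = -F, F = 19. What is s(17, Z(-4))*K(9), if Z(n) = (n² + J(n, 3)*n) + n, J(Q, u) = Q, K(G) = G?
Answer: -171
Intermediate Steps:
Z(n) = n + 2*n² (Z(n) = (n² + n*n) + n = (n² + n²) + n = 2*n² + n = n + 2*n²)
s(y, m) = -19 (s(y, m) = -1*19 = -19)
s(17, Z(-4))*K(9) = -19*9 = -171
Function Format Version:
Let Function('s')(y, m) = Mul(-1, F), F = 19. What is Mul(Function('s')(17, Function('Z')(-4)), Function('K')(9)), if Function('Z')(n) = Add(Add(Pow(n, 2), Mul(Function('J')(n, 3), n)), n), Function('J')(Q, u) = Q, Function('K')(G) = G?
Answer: -171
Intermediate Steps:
Function('Z')(n) = Add(n, Mul(2, Pow(n, 2))) (Function('Z')(n) = Add(Add(Pow(n, 2), Mul(n, n)), n) = Add(Add(Pow(n, 2), Pow(n, 2)), n) = Add(Mul(2, Pow(n, 2)), n) = Add(n, Mul(2, Pow(n, 2))))
Function('s')(y, m) = -19 (Function('s')(y, m) = Mul(-1, 19) = -19)
Mul(Function('s')(17, Function('Z')(-4)), Function('K')(9)) = Mul(-19, 9) = -171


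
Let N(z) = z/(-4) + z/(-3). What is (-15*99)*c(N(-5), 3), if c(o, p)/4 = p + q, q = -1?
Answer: -11880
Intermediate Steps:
N(z) = -7*z/12 (N(z) = z*(-¼) + z*(-⅓) = -z/4 - z/3 = -7*z/12)
c(o, p) = -4 + 4*p (c(o, p) = 4*(p - 1) = 4*(-1 + p) = -4 + 4*p)
(-15*99)*c(N(-5), 3) = (-15*99)*(-4 + 4*3) = -1485*(-4 + 12) = -1485*8 = -11880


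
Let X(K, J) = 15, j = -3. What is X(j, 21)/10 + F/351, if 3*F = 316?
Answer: 3791/2106 ≈ 1.8001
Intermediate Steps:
F = 316/3 (F = (⅓)*316 = 316/3 ≈ 105.33)
X(j, 21)/10 + F/351 = 15/10 + (316/3)/351 = 15*(⅒) + (316/3)*(1/351) = 3/2 + 316/1053 = 3791/2106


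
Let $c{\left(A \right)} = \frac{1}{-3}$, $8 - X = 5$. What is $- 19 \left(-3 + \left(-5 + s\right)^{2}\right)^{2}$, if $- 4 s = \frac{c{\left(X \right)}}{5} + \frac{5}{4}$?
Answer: $- \frac{39543048042739}{3317760000} \approx -11919.0$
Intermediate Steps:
$X = 3$ ($X = 8 - 5 = 3$)
$c{\left(A \right)} = - \frac{1}{3}$
$s = - \frac{71}{240}$ ($s = - \frac{- \frac{1}{3 \cdot 5} + \frac{5}{4}}{4} = - \frac{\left(- \frac{1}{3}\right) \frac{1}{5} + 5 \cdot \frac{1}{4}}{4} = - \frac{- \frac{1}{15} + \frac{5}{4}}{4} = \left(- \frac{1}{4}\right) \frac{71}{60} = - \frac{71}{240} \approx -0.29583$)
$- 19 \left(-3 + \left(-5 + s\right)^{2}\right)^{2} = - 19 \left(-3 + \left(-5 - \frac{71}{240}\right)^{2}\right)^{2} = - 19 \left(-3 + \left(- \frac{1271}{240}\right)^{2}\right)^{2} = - 19 \left(-3 + \frac{1615441}{57600}\right)^{2} = - 19 \left(\frac{1442641}{57600}\right)^{2} = \left(-19\right) \frac{2081213054881}{3317760000} = - \frac{39543048042739}{3317760000}$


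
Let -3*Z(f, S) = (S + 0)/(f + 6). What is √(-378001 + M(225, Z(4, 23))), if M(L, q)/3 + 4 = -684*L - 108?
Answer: I*√840037 ≈ 916.54*I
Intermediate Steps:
Z(f, S) = -S/(3*(6 + f)) (Z(f, S) = -(S + 0)/(3*(f + 6)) = -S/(3*(6 + f)))
M(L, q) = -336 - 2052*L (M(L, q) = -12 + 3*(-684*L - 108) = -12 + 3*(-108 - 684*L) = -12 + (-324 - 2052*L) = -336 - 2052*L)
√(-378001 + M(225, Z(4, 23))) = √(-378001 + (-336 - 2052*225)) = √(-378001 + (-336 - 461700)) = √(-378001 - 462036) = √(-840037) = I*√840037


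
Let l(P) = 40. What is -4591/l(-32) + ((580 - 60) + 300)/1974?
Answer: -4514917/39480 ≈ -114.36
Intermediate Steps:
-4591/l(-32) + ((580 - 60) + 300)/1974 = -4591/40 + ((580 - 60) + 300)/1974 = -4591*1/40 + (520 + 300)*(1/1974) = -4591/40 + 820*(1/1974) = -4591/40 + 410/987 = -4514917/39480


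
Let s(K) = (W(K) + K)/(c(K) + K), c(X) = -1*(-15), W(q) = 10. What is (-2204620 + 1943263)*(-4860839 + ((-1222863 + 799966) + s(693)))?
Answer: 325902106736815/236 ≈ 1.3809e+12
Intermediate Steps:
c(X) = 15
s(K) = (10 + K)/(15 + K)
(-2204620 + 1943263)*(-4860839 + ((-1222863 + 799966) + s(693))) = (-2204620 + 1943263)*(-4860839 + ((-1222863 + 799966) + (10 + 693)/(15 + 693))) = -261357*(-4860839 + (-422897 + 703/708)) = -261357*(-4860839 - 299410373/708) = -261357*(-3740884385/708) = 325902106736815/236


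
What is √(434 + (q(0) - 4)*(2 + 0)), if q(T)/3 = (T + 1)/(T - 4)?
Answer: √1698/2 ≈ 20.603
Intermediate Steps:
q(T) = 3*(1 + T)/(-4 + T) (q(T) = 3*((T + 1)/(T - 4)) = 3*((1 + T)/(-4 + T)) = 3*(1 + T)/(-4 + T))
√(434 + (q(0) - 4)*(2 + 0)) = √(434 + (3*(1 + 0)/(-4 + 0) - 4)*(2 + 0)) = √(434 + (3*1/(-4) - 4)*2) = √(434 + (3*(-¼)*1 - 4)*2) = √(434 + (-¾ - 4)*2) = √(434 - 19/4*2) = √(434 - 19/2) = √(849/2) = √1698/2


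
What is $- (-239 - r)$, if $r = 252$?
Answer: $491$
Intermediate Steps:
$- (-239 - r) = - (-239 - 252) = \left(-1\right) \left(-491\right) = 491$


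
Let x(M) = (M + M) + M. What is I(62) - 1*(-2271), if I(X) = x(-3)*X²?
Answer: -32325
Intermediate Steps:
x(M) = 3*M (x(M) = 2*M + M = 3*M)
I(X) = -9*X² (I(X) = (3*(-3))*X² = -9*X²)
I(62) - 1*(-2271) = -9*62² - 1*(-2271) = -9*3844 + 2271 = -34596 + 2271 = -32325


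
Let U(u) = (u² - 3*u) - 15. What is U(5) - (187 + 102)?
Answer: -294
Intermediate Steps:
U(u) = -15 + u² - 3*u
U(5) - (187 + 102) = (-15 + 5² - 3*5) - (187 + 102) = (-15 + 25 - 15) - 1*289 = -5 - 289 = -294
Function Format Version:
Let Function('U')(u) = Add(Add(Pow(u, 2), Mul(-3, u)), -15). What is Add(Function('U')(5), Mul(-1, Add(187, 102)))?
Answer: -294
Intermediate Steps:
Function('U')(u) = Add(-15, Pow(u, 2), Mul(-3, u))
Add(Function('U')(5), Mul(-1, Add(187, 102))) = Add(Add(-15, Pow(5, 2), Mul(-3, 5)), Mul(-1, Add(187, 102))) = Add(Add(-15, 25, -15), Mul(-1, 289)) = Add(-5, -289) = -294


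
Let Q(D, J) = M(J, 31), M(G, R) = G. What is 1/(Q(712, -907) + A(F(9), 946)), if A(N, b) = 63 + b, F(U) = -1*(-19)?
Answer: 1/102 ≈ 0.0098039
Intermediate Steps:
Q(D, J) = J
F(U) = 19
1/(Q(712, -907) + A(F(9), 946)) = 1/(-907 + (63 + 946)) = 1/(-907 + 1009) = 1/102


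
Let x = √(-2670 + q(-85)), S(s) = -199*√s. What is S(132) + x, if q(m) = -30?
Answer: -398*√33 + 30*I*√3 ≈ -2286.3 + 51.962*I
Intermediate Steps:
x = 30*I*√3 (x = √(-2670 - 30) = √(-2700) = 30*I*√3 ≈ 51.962*I)
S(132) + x = -398*√33 + 30*I*√3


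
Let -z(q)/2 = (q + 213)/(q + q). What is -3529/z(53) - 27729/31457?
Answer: 5876246995/8367562 ≈ 702.26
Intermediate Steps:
z(q) = -(213 + q)/q (z(q) = -2*(q + 213)/(q + q) = -2*(213 + q)/(2*q) = -2*(213 + q)*1/(2*q) = -(213 + q)/q)
-3529/z(53) - 27729/31457 = -3529*53/(-213 - 1*53) - 27729/31457 = -3529*53/(-213 - 53) - 27729*1/31457 = -3529/((1/53)*(-266)) - 27729/31457 = -3529/(-266/53) - 27729/31457 = -3529*(-53/266) - 27729/31457 = 187037/266 - 27729/31457 = 5876246995/8367562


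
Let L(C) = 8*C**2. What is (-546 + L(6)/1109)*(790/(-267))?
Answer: 159376180/98701 ≈ 1614.7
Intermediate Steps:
(-546 + L(6)/1109)*(790/(-267)) = (-546 + (8*6**2)/1109)*(790/(-267)) = (-546 + (8*36)*(1/1109))*(790*(-1/267)) = (-546 + 288*(1/1109))*(-790/267) = (-546 + 288/1109)*(-790/267) = -605226/1109*(-790/267) = 159376180/98701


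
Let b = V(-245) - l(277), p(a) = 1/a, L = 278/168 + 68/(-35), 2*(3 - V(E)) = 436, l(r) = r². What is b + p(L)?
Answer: -9310644/121 ≈ -76948.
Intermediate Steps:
V(E) = -215 (V(E) = 3 - ½*436 = 3 - 218 = -215)
L = -121/420 (L = 278*(1/168) + 68*(-1/35) = 139/84 - 68/35 = -121/420 ≈ -0.28810)
b = -76944 (b = -215 - 1*277² = -215 - 1*76729 = -215 - 76729 = -76944)
b + p(L) = -76944 + 1/(-121/420) = -76944 - 420/121 = -9310644/121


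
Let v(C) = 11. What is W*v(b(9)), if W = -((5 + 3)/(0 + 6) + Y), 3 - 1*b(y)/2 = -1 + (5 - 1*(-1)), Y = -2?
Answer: 22/3 ≈ 7.3333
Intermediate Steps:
b(y) = -4 (b(y) = 6 - 2*(-1 + (5 - 1*(-1))) = 6 - 2*(-1 + (5 + 1)) = 6 - 2*(-1 + 6) = 6 - 2*5 = 6 - 10 = -4)
W = 2/3 (W = -((5 + 3)/(0 + 6) - 2) = -(8/6 - 2) = -(8*(1/6) - 2) = -(4/3 - 2) = -1*(-2/3) = 2/3 ≈ 0.66667)
W*v(b(9)) = (2/3)*11 = 22/3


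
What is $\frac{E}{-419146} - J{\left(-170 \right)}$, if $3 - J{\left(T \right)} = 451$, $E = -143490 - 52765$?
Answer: $\frac{187973663}{419146} \approx 448.47$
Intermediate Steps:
$E = -196255$ ($E = -143490 - 52765 = -196255$)
$J{\left(T \right)} = -448$ ($J{\left(T \right)} = 3 - 451 = -448$)
$\frac{E}{-419146} - J{\left(-170 \right)} = - \frac{196255}{-419146} - -448 = \left(-196255\right) \left(- \frac{1}{419146}\right) + 448 = \frac{196255}{419146} + 448 = \frac{187973663}{419146}$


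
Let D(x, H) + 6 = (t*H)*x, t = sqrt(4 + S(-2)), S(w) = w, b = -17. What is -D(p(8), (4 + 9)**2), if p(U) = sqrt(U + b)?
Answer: 6 - 507*I*sqrt(2) ≈ 6.0 - 717.01*I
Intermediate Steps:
t = sqrt(2) (t = sqrt(4 - 2) = sqrt(2) ≈ 1.4142)
p(U) = sqrt(-17 + U) (p(U) = sqrt(U - 17) = sqrt(-17 + U))
D(x, H) = -6 + H*x*sqrt(2) (D(x, H) = -6 + (sqrt(2)*H)*x = -6 + (H*sqrt(2))*x = -6 + H*x*sqrt(2))
-D(p(8), (4 + 9)**2) = -(-6 + (4 + 9)**2*sqrt(-17 + 8)*sqrt(2)) = -(-6 + 13**2*sqrt(-9)*sqrt(2)) = -(-6 + 169*(3*I)*sqrt(2)) = -(-6 + 507*I*sqrt(2)) = 6 - 507*I*sqrt(2)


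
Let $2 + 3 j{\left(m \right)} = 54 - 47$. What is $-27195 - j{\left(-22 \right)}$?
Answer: $- \frac{81590}{3} \approx -27197.0$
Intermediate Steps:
$j{\left(m \right)} = \frac{5}{3}$ ($j{\left(m \right)} = - \frac{2}{3} + \frac{54 - 47}{3} = - \frac{2}{3} + \frac{1}{3} \cdot 7 = - \frac{2}{3} + \frac{7}{3} = \frac{5}{3}$)
$-27195 - j{\left(-22 \right)} = -27195 - \frac{5}{3} = - \frac{81590}{3}$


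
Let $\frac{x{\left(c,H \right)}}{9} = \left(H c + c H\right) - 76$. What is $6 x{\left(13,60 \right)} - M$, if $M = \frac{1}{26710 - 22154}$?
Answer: $\frac{365099615}{4556} \approx 80136.0$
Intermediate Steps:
$x{\left(c,H \right)} = -684 + 18 H c$ ($x{\left(c,H \right)} = 9 \left(\left(H c + c H\right) - 76\right) = 9 \left(\left(H c + H c\right) - 76\right) = 9 \left(2 H c - 76\right) = 9 \left(-76 + 2 H c\right) = -684 + 18 H c$)
$M = \frac{1}{4556} \approx 0.00021949$
$6 x{\left(13,60 \right)} - M = 6 \left(-684 + 18 \cdot 60 \cdot 13\right) - \frac{1}{4556} = 6 \left(-684 + 14040\right) - \frac{1}{4556} = 6 \cdot 13356 - \frac{1}{4556} = 80136 - \frac{1}{4556} = \frac{365099615}{4556}$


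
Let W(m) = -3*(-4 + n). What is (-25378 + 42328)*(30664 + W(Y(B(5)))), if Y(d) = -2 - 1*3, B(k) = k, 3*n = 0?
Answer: 519958200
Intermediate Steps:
n = 0 (n = (⅓)*0 = 0)
Y(d) = -5 (Y(d) = -2 - 3 = -5)
W(m) = 12 (W(m) = -3*(-4 + 0) = -3*(-4) = 12)
(-25378 + 42328)*(30664 + W(Y(B(5)))) = (-25378 + 42328)*(30664 + 12) = 16950*30676 = 519958200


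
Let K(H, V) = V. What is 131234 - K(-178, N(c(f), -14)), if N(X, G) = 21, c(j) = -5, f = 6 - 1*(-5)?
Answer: 131213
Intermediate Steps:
f = 11 (f = 6 + 5 = 11)
131234 - K(-178, N(c(f), -14)) = 131234 - 1*21 = 131234 - 21 = 131213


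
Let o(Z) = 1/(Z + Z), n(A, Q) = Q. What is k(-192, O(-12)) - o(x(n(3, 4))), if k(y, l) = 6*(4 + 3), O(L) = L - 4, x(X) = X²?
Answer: 1343/32 ≈ 41.969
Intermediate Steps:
O(L) = -4 + L
k(y, l) = 42 (k(y, l) = 6*7 = 42)
o(Z) = 1/(2*Z)
k(-192, O(-12)) - o(x(n(3, 4))) = 42 - 1/(2*(4²)) = 42 - 1/(2*16) = 42 - 1*1/32 = 42 - 1/32 = 1343/32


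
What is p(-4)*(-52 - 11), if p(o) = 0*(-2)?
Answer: 0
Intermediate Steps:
p(o) = 0
p(-4)*(-52 - 11) = 0*(-52 - 11) = 0*(-63) = 0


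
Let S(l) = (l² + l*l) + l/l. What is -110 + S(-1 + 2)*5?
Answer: -95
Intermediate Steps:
S(l) = 1 + 2*l² (S(l) = (l² + l²) + 1 = 2*l² + 1 = 1 + 2*l²)
-110 + S(-1 + 2)*5 = -110 + (1 + 2*(-1 + 2)²)*5 = -110 + (1 + 2*1²)*5 = -110 + (1 + 2*1)*5 = -110 + (1 + 2)*5 = -110 + 3*5 = -110 + 15 = -95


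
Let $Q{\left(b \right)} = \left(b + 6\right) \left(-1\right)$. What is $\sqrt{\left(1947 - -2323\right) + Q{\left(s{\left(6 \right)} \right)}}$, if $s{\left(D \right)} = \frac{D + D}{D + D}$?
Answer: $7 \sqrt{87} \approx 65.292$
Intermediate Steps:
$s{\left(D \right)} = 1$ ($s{\left(D \right)} = \frac{2 D}{2 D} = 2 D \frac{1}{2 D} = 1$)
$Q{\left(b \right)} = -6 - b$ ($Q{\left(b \right)} = \left(6 + b\right) \left(-1\right) = -6 - b$)
$\sqrt{\left(1947 - -2323\right) + Q{\left(s{\left(6 \right)} \right)}} = \sqrt{\left(1947 - -2323\right) - 7} = \sqrt{\left(1947 + 2323\right) - 7} = \sqrt{4270 - 7} = \sqrt{4263} = 7 \sqrt{87}$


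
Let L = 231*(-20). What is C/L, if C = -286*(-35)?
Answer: -13/6 ≈ -2.1667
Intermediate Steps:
C = 10010
L = -4620
C/L = 10010/(-4620) = 10010*(-1/4620) = -13/6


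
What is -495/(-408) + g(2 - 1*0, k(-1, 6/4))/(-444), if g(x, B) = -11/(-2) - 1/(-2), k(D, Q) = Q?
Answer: 6037/5032 ≈ 1.1997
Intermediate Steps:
g(x, B) = 6 (g(x, B) = -11*(-1/2) - 1*(-1/2) = 11/2 + 1/2 = 6)
-495/(-408) + g(2 - 1*0, k(-1, 6/4))/(-444) = -495/(-408) + 6/(-444) = -495*(-1/408) + 6*(-1/444) = 165/136 - 1/74 = 6037/5032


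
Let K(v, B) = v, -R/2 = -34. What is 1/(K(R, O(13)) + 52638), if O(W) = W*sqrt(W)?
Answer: 1/52706 ≈ 1.8973e-5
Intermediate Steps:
R = 68 (R = -2*(-34) = 68)
O(W) = W**(3/2)
1/(K(R, O(13)) + 52638) = 1/(68 + 52638) = 1/52706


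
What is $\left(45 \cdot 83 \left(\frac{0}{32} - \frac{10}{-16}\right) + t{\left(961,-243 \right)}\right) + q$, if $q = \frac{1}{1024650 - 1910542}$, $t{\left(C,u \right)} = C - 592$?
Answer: $\frac{4789796569}{1771784} \approx 2703.4$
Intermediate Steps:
$t{\left(C,u \right)} = -592 + C$
$q = - \frac{1}{885892}$ ($q = \frac{1}{-885892} = - \frac{1}{885892} \approx -1.1288 \cdot 10^{-6}$)
$\left(45 \cdot 83 \left(\frac{0}{32} - \frac{10}{-16}\right) + t{\left(961,-243 \right)}\right) + q = \left(45 \cdot 83 \left(\frac{0}{32} - \frac{10}{-16}\right) + \left(-592 + 961\right)\right) - \frac{1}{885892} = \left(3735 \left(0 \cdot \frac{1}{32} - - \frac{5}{8}\right) + 369\right) - \frac{1}{885892} = \left(3735 \left(0 + \frac{5}{8}\right) + 369\right) - \frac{1}{885892} = \left(3735 \cdot \frac{5}{8} + 369\right) - \frac{1}{885892} = \left(\frac{18675}{8} + 369\right) - \frac{1}{885892} = \frac{21627}{8} - \frac{1}{885892} = \frac{4789796569}{1771784}$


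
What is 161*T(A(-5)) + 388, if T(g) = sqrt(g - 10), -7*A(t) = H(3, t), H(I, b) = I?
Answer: 388 + 23*I*sqrt(511) ≈ 388.0 + 519.92*I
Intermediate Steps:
A(t) = -3/7 (A(t) = -1/7*3 = -3/7)
T(g) = sqrt(-10 + g)
161*T(A(-5)) + 388 = 161*sqrt(-10 - 3/7) + 388 = 161*sqrt(-73/7) + 388 = 161*(I*sqrt(511)/7) + 388 = 23*I*sqrt(511) + 388 = 388 + 23*I*sqrt(511)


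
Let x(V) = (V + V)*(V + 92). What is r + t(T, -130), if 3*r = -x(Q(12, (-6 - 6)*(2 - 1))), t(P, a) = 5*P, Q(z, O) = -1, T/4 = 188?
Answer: 11462/3 ≈ 3820.7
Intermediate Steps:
T = 752 (T = 4*188 = 752)
x(V) = 2*V*(92 + V) (x(V) = (2*V)*(92 + V) = 2*V*(92 + V))
r = 182/3 (r = (-2*(-1)*(92 - 1))/3 = (-2*(-1)*91)/3 = (-1*(-182))/3 = (⅓)*182 = 182/3 ≈ 60.667)
r + t(T, -130) = 182/3 + 5*752 = 182/3 + 3760 = 11462/3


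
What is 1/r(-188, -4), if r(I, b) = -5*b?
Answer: 1/20 ≈ 0.050000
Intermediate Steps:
1/r(-188, -4) = 1/(-5*(-4)) = 1/20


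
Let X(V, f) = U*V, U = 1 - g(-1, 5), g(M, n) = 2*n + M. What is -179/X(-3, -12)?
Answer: -179/24 ≈ -7.4583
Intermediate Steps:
g(M, n) = M + 2*n
U = -8 (U = 1 - (-1 + 2*5) = 1 - (-1 + 10) = 1 - 1*9 = 1 - 9 = -8)
X(V, f) = -8*V
-179/X(-3, -12) = -179/((-8*(-3))) = -179/24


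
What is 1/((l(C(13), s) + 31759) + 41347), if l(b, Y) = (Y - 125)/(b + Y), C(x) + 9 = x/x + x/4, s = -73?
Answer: 311/22736758 ≈ 1.3678e-5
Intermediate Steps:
C(x) = -8 + x/4 (C(x) = -9 + (x/x + x/4) = -9 + (1 + x*(¼)) = -9 + (1 + x/4) = -8 + x/4)
l(b, Y) = (-125 + Y)/(Y + b)
1/((l(C(13), s) + 31759) + 41347) = 1/(((-125 - 73)/(-73 + (-8 + (¼)*13)) + 31759) + 41347) = 1/((-198/(-73 + (-8 + 13/4)) + 31759) + 41347) = 1/((-198/(-73 - 19/4) + 31759) + 41347) = 1/((-198/(-311/4) + 31759) + 41347) = 1/((-4/311*(-198) + 31759) + 41347) = 1/((792/311 + 31759) + 41347) = 1/(9877841/311 + 41347) = 1/(22736758/311) = 311/22736758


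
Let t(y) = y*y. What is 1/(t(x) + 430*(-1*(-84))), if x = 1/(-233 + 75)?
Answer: 24964/901699681 ≈ 2.7685e-5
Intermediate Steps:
x = -1/158 (x = 1/(-158) = -1/158 ≈ -0.0063291)
t(y) = y**2
1/(t(x) + 430*(-1*(-84))) = 1/((-1/158)**2 + 430*(-1*(-84))) = 1/(1/24964 + 430*84) = 1/(1/24964 + 36120) = 1/(901699681/24964) = 24964/901699681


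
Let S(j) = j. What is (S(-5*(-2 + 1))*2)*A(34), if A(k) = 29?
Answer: 290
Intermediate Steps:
(S(-5*(-2 + 1))*2)*A(34) = (-5*(-2 + 1)*2)*29 = (-5*(-1)*2)*29 = (5*2)*29 = 10*29 = 290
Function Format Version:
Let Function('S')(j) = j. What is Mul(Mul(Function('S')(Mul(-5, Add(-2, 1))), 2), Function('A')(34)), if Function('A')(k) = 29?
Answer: 290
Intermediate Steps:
Mul(Mul(Function('S')(Mul(-5, Add(-2, 1))), 2), Function('A')(34)) = Mul(Mul(Mul(-5, Add(-2, 1)), 2), 29) = Mul(Mul(Mul(-5, -1), 2), 29) = Mul(Mul(5, 2), 29) = Mul(10, 29) = 290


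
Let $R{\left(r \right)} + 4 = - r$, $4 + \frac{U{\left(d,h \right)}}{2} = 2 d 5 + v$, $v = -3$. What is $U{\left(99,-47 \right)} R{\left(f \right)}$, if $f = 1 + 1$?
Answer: $-11796$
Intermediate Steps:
$f = 2$
$U{\left(d,h \right)} = -14 + 20 d$ ($U{\left(d,h \right)} = -8 + 2 \left(2 d 5 - 3\right) = -8 + 2 \left(10 d - 3\right) = -8 + 2 \left(-3 + 10 d\right) = -8 + \left(-6 + 20 d\right) = -14 + 20 d$)
$R{\left(r \right)} = -4 - r$
$U{\left(99,-47 \right)} R{\left(f \right)} = \left(-14 + 20 \cdot 99\right) \left(-4 - 2\right) = \left(-14 + 1980\right) \left(-4 - 2\right) = 1966 \left(-6\right) = -11796$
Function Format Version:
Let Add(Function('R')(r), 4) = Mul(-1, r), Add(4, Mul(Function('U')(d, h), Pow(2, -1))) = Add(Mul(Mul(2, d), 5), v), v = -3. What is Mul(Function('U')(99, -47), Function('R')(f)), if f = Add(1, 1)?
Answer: -11796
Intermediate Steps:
f = 2
Function('U')(d, h) = Add(-14, Mul(20, d)) (Function('U')(d, h) = Add(-8, Mul(2, Add(Mul(Mul(2, d), 5), -3))) = Add(-8, Mul(2, Add(Mul(10, d), -3))) = Add(-8, Mul(2, Add(-3, Mul(10, d)))) = Add(-8, Add(-6, Mul(20, d))) = Add(-14, Mul(20, d)))
Function('R')(r) = Add(-4, Mul(-1, r))
Mul(Function('U')(99, -47), Function('R')(f)) = Mul(Add(-14, Mul(20, 99)), Add(-4, Mul(-1, 2))) = Mul(Add(-14, 1980), Add(-4, -2)) = Mul(1966, -6) = -11796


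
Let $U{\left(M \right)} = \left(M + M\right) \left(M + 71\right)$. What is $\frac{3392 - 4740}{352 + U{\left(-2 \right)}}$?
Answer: $- \frac{337}{19} \approx -17.737$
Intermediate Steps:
$U{\left(M \right)} = 2 M \left(71 + M\right)$
$\frac{3392 - 4740}{352 + U{\left(-2 \right)}} = \frac{3392 - 4740}{352 + 2 \left(-2\right) \left(71 - 2\right)} = - \frac{1348}{352 + 2 \left(-2\right) 69} = - \frac{1348}{352 - 276} = - \frac{1348}{76} = \left(-1348\right) \frac{1}{76} = - \frac{337}{19}$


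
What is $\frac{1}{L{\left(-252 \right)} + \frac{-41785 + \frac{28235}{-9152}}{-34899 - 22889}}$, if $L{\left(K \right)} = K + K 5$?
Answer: $- \frac{528875776}{799277728757} \approx -0.00066169$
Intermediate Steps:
$L{\left(K \right)} = 6 K$ ($L{\left(K \right)} = K + 5 K = 6 K$)
$\frac{1}{L{\left(-252 \right)} + \frac{-41785 + \frac{28235}{-9152}}{-34899 - 22889}} = \frac{1}{6 \left(-252\right) + \frac{-41785 + \frac{28235}{-9152}}{-34899 - 22889}} = \frac{1}{-1512 + \frac{-41785 + 28235 \left(- \frac{1}{9152}\right)}{-57788}} = \frac{1}{-1512 + \left(-41785 - \frac{28235}{9152}\right) \left(- \frac{1}{57788}\right)} = \frac{1}{-1512 - - \frac{382444555}{528875776}} = \frac{1}{-1512 + \frac{382444555}{528875776}} = \frac{1}{- \frac{799277728757}{528875776}} = - \frac{528875776}{799277728757}$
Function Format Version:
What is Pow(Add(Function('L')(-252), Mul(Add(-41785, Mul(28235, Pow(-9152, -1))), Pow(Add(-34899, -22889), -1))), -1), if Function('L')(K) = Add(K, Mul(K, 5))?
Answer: Rational(-528875776, 799277728757) ≈ -0.00066169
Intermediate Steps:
Function('L')(K) = Mul(6, K) (Function('L')(K) = Add(K, Mul(5, K)) = Mul(6, K))
Pow(Add(Function('L')(-252), Mul(Add(-41785, Mul(28235, Pow(-9152, -1))), Pow(Add(-34899, -22889), -1))), -1) = Pow(Add(Mul(6, -252), Mul(Add(-41785, Mul(28235, Pow(-9152, -1))), Pow(Add(-34899, -22889), -1))), -1) = Pow(Add(-1512, Mul(Add(-41785, Mul(28235, Rational(-1, 9152))), Pow(-57788, -1))), -1) = Pow(Add(-1512, Mul(Add(-41785, Rational(-28235, 9152)), Rational(-1, 57788))), -1) = Pow(Add(-1512, Mul(Rational(-382444555, 9152), Rational(-1, 57788))), -1) = Pow(Add(-1512, Rational(382444555, 528875776)), -1) = Pow(Rational(-799277728757, 528875776), -1) = Rational(-528875776, 799277728757)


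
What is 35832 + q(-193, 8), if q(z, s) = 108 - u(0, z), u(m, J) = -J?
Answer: 35747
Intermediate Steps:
q(z, s) = 108 + z (q(z, s) = 108 - (-1)*z = 108 + z)
35832 + q(-193, 8) = 35832 + (108 - 193) = 35832 - 85 = 35747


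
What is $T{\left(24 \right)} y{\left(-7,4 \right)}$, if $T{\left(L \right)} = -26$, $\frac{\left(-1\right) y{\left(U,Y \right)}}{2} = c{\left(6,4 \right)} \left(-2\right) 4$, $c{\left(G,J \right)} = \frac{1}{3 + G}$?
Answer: $- \frac{416}{9} \approx -46.222$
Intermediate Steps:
$y{\left(U,Y \right)} = \frac{16}{9}$ ($y{\left(U,Y \right)} = - 2 \frac{1}{3 + 6} \left(-2\right) 4 = - 2 \cdot \frac{1}{9} \left(-2\right) 4 = - 2 \left(\left(- \frac{2}{9}\right) 4\right) = \left(-2\right) \left(- \frac{8}{9}\right) = \frac{16}{9}$)
$T{\left(24 \right)} y{\left(-7,4 \right)} = \left(-26\right) \frac{16}{9} = - \frac{416}{9}$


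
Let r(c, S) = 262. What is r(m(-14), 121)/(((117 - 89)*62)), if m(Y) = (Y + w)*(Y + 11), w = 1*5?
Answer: 131/868 ≈ 0.15092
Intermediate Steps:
w = 5
m(Y) = (5 + Y)*(11 + Y) (m(Y) = (Y + 5)*(Y + 11) = (5 + Y)*(11 + Y))
r(m(-14), 121)/(((117 - 89)*62)) = 262/(((117 - 89)*62)) = 262/((28*62)) = 262/1736 = 262*(1/1736) = 131/868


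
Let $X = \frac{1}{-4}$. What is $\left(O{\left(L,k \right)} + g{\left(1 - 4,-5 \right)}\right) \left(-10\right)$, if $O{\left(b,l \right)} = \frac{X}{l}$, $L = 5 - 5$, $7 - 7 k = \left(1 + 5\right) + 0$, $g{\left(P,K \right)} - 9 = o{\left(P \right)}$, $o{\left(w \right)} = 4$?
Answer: $- \frac{225}{2} \approx -112.5$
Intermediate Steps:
$X = - \frac{1}{4} \approx -0.25$
$g{\left(P,K \right)} = 13$ ($g{\left(P,K \right)} = 9 + 4 = 13$)
$k = \frac{1}{7}$ ($k = 1 - \frac{\left(1 + 5\right) + 0}{7} = 1 - \frac{6 + 0}{7} = 1 - \frac{6}{7} = \frac{1}{7} \approx 0.14286$)
$L = 0$
$O{\left(b,l \right)} = - \frac{1}{4 l}$
$\left(O{\left(L,k \right)} + g{\left(1 - 4,-5 \right)}\right) \left(-10\right) = \left(- \frac{\frac{1}{\frac{1}{7}}}{4} + 13\right) \left(-10\right) = \left(\left(- \frac{1}{4}\right) 7 + 13\right) \left(-10\right) = \left(- \frac{7}{4} + 13\right) \left(-10\right) = \frac{45}{4} \left(-10\right) = - \frac{225}{2}$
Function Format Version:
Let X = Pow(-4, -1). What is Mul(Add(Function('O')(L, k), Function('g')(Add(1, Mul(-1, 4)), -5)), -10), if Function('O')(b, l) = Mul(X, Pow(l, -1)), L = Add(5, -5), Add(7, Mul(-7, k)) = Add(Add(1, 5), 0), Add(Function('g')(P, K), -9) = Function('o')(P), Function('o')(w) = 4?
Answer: Rational(-225, 2) ≈ -112.50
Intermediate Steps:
X = Rational(-1, 4) ≈ -0.25000
Function('g')(P, K) = 13 (Function('g')(P, K) = Add(9, 4) = 13)
k = Rational(1, 7) (k = Add(1, Mul(Rational(-1, 7), Add(Add(1, 5), 0))) = Add(1, Mul(Rational(-1, 7), Add(6, 0))) = Add(1, Mul(Rational(-1, 7), 6)) = Add(1, Rational(-6, 7)) = Rational(1, 7) ≈ 0.14286)
L = 0
Function('O')(b, l) = Mul(Rational(-1, 4), Pow(l, -1))
Mul(Add(Function('O')(L, k), Function('g')(Add(1, Mul(-1, 4)), -5)), -10) = Mul(Add(Mul(Rational(-1, 4), Pow(Rational(1, 7), -1)), 13), -10) = Mul(Add(Mul(Rational(-1, 4), 7), 13), -10) = Mul(Add(Rational(-7, 4), 13), -10) = Mul(Rational(45, 4), -10) = Rational(-225, 2)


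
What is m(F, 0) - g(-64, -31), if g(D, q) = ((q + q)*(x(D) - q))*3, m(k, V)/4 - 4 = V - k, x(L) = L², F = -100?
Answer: 768038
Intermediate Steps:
m(k, V) = 16 - 4*k + 4*V (m(k, V) = 16 + 4*(V - k) = 16 + (-4*k + 4*V) = 16 - 4*k + 4*V)
g(D, q) = 6*q*(D² - q) (g(D, q) = ((q + q)*(D² - q))*3 = ((2*q)*(D² - q))*3 = (2*q*(D² - q))*3 = 6*q*(D² - q))
m(F, 0) - g(-64, -31) = (16 - 4*(-100) + 4*0) - 6*(-31)*((-64)² - 1*(-31)) = (16 + 400 + 0) - 6*(-31)*(4096 + 31) = 416 - 6*(-31)*4127 = 416 - 1*(-767622) = 416 + 767622 = 768038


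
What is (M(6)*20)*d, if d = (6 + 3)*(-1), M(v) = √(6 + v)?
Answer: -360*√3 ≈ -623.54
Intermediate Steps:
d = -9 (d = 9*(-1) = -9)
(M(6)*20)*d = (√(6 + 6)*20)*(-9) = (√12*20)*(-9) = ((2*√3)*20)*(-9) = (40*√3)*(-9) = -360*√3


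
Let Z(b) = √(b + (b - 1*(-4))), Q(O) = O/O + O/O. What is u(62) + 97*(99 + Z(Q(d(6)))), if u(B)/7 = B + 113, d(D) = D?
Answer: 10828 + 194*√2 ≈ 11102.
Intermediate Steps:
u(B) = 791 + 7*B (u(B) = 7*(B + 113) = 7*(113 + B) = 791 + 7*B)
Q(O) = 2 (Q(O) = 1 + 1 = 2)
Z(b) = √(4 + 2*b) (Z(b) = √(b + (b + 4)) = √(b + (4 + b)) = √(4 + 2*b))
u(62) + 97*(99 + Z(Q(d(6)))) = (791 + 7*62) + 97*(99 + √(4 + 2*2)) = (791 + 434) + 97*(99 + √(4 + 4)) = 1225 + 97*(99 + √8) = 1225 + 97*(99 + 2*√2) = 1225 + (9603 + 194*√2) = 10828 + 194*√2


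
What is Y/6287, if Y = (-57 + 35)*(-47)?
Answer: 1034/6287 ≈ 0.16447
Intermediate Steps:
Y = 1034 (Y = -22*(-47) = 1034)
Y/6287 = 1034/6287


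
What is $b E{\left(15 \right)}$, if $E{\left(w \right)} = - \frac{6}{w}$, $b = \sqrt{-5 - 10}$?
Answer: $- \frac{2 i \sqrt{15}}{5} \approx - 1.5492 i$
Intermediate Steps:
$b = i \sqrt{15}$ ($b = \sqrt{-15} = i \sqrt{15} \approx 3.873 i$)
$b E{\left(15 \right)} = i \sqrt{15} \left(- \frac{6}{15}\right) = i \sqrt{15} \left(\left(-6\right) \frac{1}{15}\right) = i \sqrt{15} \left(- \frac{2}{5}\right) = - \frac{2 i \sqrt{15}}{5}$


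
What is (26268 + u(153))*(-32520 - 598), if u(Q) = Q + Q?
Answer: -880077732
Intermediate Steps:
u(Q) = 2*Q
(26268 + u(153))*(-32520 - 598) = (26268 + 2*153)*(-32520 - 598) = (26268 + 306)*(-33118) = 26574*(-33118) = -880077732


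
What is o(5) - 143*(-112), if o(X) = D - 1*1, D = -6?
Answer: 16009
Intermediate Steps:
o(X) = -7 (o(X) = -6 - 1*1 = -6 - 1 = -7)
o(5) - 143*(-112) = -7 - 143*(-112) = -7 + 16016 = 16009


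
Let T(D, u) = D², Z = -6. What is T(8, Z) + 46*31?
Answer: 1490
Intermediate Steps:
T(8, Z) + 46*31 = 8² + 46*31 = 64 + 1426 = 1490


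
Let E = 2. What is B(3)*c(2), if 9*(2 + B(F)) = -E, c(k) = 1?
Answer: -20/9 ≈ -2.2222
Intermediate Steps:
B(F) = -20/9 (B(F) = -2 + (-1*2)/9 = -2 + (⅑)*(-2) = -2 - 2/9 = -20/9)
B(3)*c(2) = -20/9*1 = -20/9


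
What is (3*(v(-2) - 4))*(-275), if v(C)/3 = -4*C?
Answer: -16500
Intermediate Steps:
v(C) = -12*C (v(C) = 3*(-4*C) = -12*C)
(3*(v(-2) - 4))*(-275) = (3*(-12*(-2) - 4))*(-275) = (3*(24 - 4))*(-275) = (3*20)*(-275) = 60*(-275) = -16500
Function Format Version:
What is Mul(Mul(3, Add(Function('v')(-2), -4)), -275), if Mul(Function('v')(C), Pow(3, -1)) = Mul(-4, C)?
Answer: -16500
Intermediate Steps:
Function('v')(C) = Mul(-12, C) (Function('v')(C) = Mul(3, Mul(-4, C)) = Mul(-12, C))
Mul(Mul(3, Add(Function('v')(-2), -4)), -275) = Mul(Mul(3, Add(Mul(-12, -2), -4)), -275) = Mul(Mul(3, Add(24, -4)), -275) = Mul(Mul(3, 20), -275) = Mul(60, -275) = -16500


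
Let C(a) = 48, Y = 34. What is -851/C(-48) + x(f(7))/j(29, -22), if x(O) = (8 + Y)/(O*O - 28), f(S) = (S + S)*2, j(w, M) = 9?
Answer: -22969/1296 ≈ -17.723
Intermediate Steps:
f(S) = 4*S (f(S) = (2*S)*2 = 4*S)
x(O) = 42/(-28 + O²) (x(O) = (8 + 34)/(O*O - 28) = 42/(O² - 28) = 42/(-28 + O²))
-851/C(-48) + x(f(7))/j(29, -22) = -851/48 + (42/(-28 + (4*7)²))/9 = -851*1/48 + (42/(-28 + 28²))*(⅑) = -851/48 + (42/(-28 + 784))*(⅑) = -851/48 + (42/756)*(⅑) = -851/48 + (42*(1/756))*(⅑) = -851/48 + (1/18)*(⅑) = -851/48 + 1/162 = -22969/1296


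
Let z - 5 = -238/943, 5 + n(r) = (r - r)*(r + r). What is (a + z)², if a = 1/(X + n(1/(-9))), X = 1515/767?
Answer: 93380507162881/4786293817600 ≈ 19.510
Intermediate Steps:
X = 1515/767 (X = 1515*(1/767) = 1515/767 ≈ 1.9752)
n(r) = -5 (n(r) = -5 + (r - r)*(r + r) = -5 + 0*(2*r) = -5 + 0 = -5)
z = 4477/943 (z = 5 - 238/943 = 4477/943 ≈ 4.7476)
a = -767/2320 (a = 1/(1515/767 - 5) = 1/(-2320/767) = -767/2320 ≈ -0.33060)
(a + z)² = (-767/2320 + 4477/943)² = (9663359/2187760)² = 93380507162881/4786293817600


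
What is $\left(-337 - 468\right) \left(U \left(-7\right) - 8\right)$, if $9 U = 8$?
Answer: $\frac{103040}{9} \approx 11449.0$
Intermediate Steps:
$U = \frac{8}{9}$ ($U = \frac{1}{9} \cdot 8 = \frac{8}{9} \approx 0.88889$)
$\left(-337 - 468\right) \left(U \left(-7\right) - 8\right) = \left(-337 - 468\right) \left(\frac{8}{9} \left(-7\right) - 8\right) = - 805 \left(- \frac{56}{9} - 8\right) = \left(-805\right) \left(- \frac{128}{9}\right) = \frac{103040}{9}$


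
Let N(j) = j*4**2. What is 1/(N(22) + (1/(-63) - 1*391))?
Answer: -63/2458 ≈ -0.025631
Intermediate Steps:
N(j) = 16*j (N(j) = j*16 = 16*j)
1/(N(22) + (1/(-63) - 1*391)) = 1/(16*22 + (1/(-63) - 1*391)) = 1/(352 + (-1/63 - 391)) = 1/(352 - 24634/63) = 1/(-2458/63) = -63/2458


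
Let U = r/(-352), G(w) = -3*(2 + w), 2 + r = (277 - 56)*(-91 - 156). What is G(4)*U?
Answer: -491301/176 ≈ -2791.5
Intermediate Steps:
r = -54589 (r = -2 + (277 - 56)*(-91 - 156) = -2 + 221*(-247) = -2 - 54587 = -54589)
G(w) = -6 - 3*w
U = 54589/352 (U = -54589/(-352) = -54589*(-1/352) = 54589/352 ≈ 155.08)
G(4)*U = (-6 - 3*4)*(54589/352) = (-6 - 12)*(54589/352) = -18*54589/352 = -491301/176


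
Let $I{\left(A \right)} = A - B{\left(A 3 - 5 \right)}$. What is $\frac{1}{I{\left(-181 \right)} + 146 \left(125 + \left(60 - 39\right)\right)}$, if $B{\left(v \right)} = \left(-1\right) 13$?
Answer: $\frac{1}{21148} \approx 4.7286 \cdot 10^{-5}$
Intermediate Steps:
$B{\left(v \right)} = -13$
$I{\left(A \right)} = 13 + A$ ($I{\left(A \right)} = A - -13 = A + 13 = 13 + A$)
$\frac{1}{I{\left(-181 \right)} + 146 \left(125 + \left(60 - 39\right)\right)} = \frac{1}{\left(13 - 181\right) + 146 \left(125 + \left(60 - 39\right)\right)} = \frac{1}{-168 + 146 \left(125 + \left(60 - 39\right)\right)} = \frac{1}{-168 + 146 \left(125 + 21\right)} = \frac{1}{-168 + 146 \cdot 146} = \frac{1}{-168 + 21316} = \frac{1}{21148}$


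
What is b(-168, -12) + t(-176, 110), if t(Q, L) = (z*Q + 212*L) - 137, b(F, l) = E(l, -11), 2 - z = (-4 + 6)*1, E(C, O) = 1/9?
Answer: 208648/9 ≈ 23183.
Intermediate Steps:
E(C, O) = ⅑
z = 0 (z = 2 - (-4 + 6) = 2 - 2 = 0)
b(F, l) = ⅑
t(Q, L) = -137 + 212*L (t(Q, L) = (0*Q + 212*L) - 137 = (0 + 212*L) - 137 = 212*L - 137 = -137 + 212*L)
b(-168, -12) + t(-176, 110) = ⅑ + (-137 + 212*110) = ⅑ + (-137 + 23320) = ⅑ + 23183 = 208648/9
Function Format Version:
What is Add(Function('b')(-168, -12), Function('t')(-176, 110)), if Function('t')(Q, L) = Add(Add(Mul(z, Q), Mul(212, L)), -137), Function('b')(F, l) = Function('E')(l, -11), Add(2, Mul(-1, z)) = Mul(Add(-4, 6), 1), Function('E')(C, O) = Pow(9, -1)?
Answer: Rational(208648, 9) ≈ 23183.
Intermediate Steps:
Function('E')(C, O) = Rational(1, 9)
z = 0 (z = Add(2, Mul(-1, Mul(Add(-4, 6), 1))) = Add(2, Mul(-1, Mul(2, 1))) = Add(2, Mul(-1, 2)) = Add(2, -2) = 0)
Function('b')(F, l) = Rational(1, 9)
Function('t')(Q, L) = Add(-137, Mul(212, L)) (Function('t')(Q, L) = Add(Add(Mul(0, Q), Mul(212, L)), -137) = Add(Add(0, Mul(212, L)), -137) = Add(Mul(212, L), -137) = Add(-137, Mul(212, L)))
Add(Function('b')(-168, -12), Function('t')(-176, 110)) = Add(Rational(1, 9), Add(-137, Mul(212, 110))) = Add(Rational(1, 9), Add(-137, 23320)) = Add(Rational(1, 9), 23183) = Rational(208648, 9)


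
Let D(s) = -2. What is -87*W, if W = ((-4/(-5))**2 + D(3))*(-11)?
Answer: -32538/25 ≈ -1301.5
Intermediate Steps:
W = 374/25 (W = ((-4/(-5))**2 - 2)*(-11) = ((-4*(-1/5))**2 - 2)*(-11) = ((4/5)**2 - 2)*(-11) = (16/25 - 2)*(-11) = -34/25*(-11) = 374/25 ≈ 14.960)
-87*W = -87*374/25 = -32538/25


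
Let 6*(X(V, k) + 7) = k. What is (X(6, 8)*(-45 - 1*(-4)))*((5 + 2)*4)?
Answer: 19516/3 ≈ 6505.3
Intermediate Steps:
X(V, k) = -7 + k/6
(X(6, 8)*(-45 - 1*(-4)))*((5 + 2)*4) = ((-7 + (⅙)*8)*(-45 - 1*(-4)))*((5 + 2)*4) = ((-7 + 4/3)*(-45 + 4))*(7*4) = -17/3*(-41)*28 = (697/3)*28 = 19516/3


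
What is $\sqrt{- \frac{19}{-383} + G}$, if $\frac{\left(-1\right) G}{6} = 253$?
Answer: $\frac{5 i \sqrt{8906665}}{383} \approx 38.961 i$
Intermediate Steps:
$G = -1518$ ($G = \left(-6\right) 253 = -1518$)
$\sqrt{- \frac{19}{-383} + G} = \sqrt{- \frac{19}{-383} - 1518} = \sqrt{\left(-19\right) \left(- \frac{1}{383}\right) - 1518} = \sqrt{\frac{19}{383} - 1518} = \sqrt{- \frac{581375}{383}} = \frac{5 i \sqrt{8906665}}{383}$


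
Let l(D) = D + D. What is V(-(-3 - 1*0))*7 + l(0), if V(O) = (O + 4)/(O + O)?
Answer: 49/6 ≈ 8.1667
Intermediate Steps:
l(D) = 2*D
V(O) = (4 + O)/(2*O) (V(O) = (4 + O)/((2*O)) = (4 + O)*(1/(2*O)) = (4 + O)/(2*O))
V(-(-3 - 1*0))*7 + l(0) = ((4 - (-3 - 1*0))/(2*((-(-3 - 1*0)))))*7 + 2*0 = ((4 - (-3 + 0))/(2*((-(-3 + 0)))))*7 + 0 = ((4 - 1*(-3))/(2*((-1*(-3)))))*7 + 0 = ((½)*(4 + 3)/3)*7 + 0 = ((½)*(⅓)*7)*7 + 0 = (7/6)*7 + 0 = 49/6 + 0 = 49/6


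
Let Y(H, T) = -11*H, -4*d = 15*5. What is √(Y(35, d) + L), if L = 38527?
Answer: 3*√4238 ≈ 195.30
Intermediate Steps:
d = -75/4 (d = -15*5/4 = -¼*75 = -75/4 ≈ -18.750)
√(Y(35, d) + L) = √(-11*35 + 38527) = √(-385 + 38527) = √38142 = 3*√4238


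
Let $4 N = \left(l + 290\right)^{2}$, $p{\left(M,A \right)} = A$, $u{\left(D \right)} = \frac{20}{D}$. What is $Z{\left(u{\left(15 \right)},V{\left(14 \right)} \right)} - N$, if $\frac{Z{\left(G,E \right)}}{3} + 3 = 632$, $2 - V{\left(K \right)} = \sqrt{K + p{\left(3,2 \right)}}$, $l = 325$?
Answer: $- \frac{370677}{4} \approx -92669.0$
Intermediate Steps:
$V{\left(K \right)} = 2 - \sqrt{2 + K}$ ($V{\left(K \right)} = 2 - \sqrt{K + 2} = 2 - \sqrt{2 + K}$)
$Z{\left(G,E \right)} = 1887$ ($Z{\left(G,E \right)} = -9 + 3 \cdot 632 = -9 + 1896 = 1887$)
$N = \frac{378225}{4}$ ($N = \frac{\left(325 + 290\right)^{2}}{4} = \frac{615^{2}}{4} = \frac{1}{4} \cdot 378225 = \frac{378225}{4} \approx 94556.0$)
$Z{\left(u{\left(15 \right)},V{\left(14 \right)} \right)} - N = 1887 - \frac{378225}{4} = - \frac{370677}{4}$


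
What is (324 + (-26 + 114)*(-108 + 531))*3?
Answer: 112644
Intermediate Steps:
(324 + (-26 + 114)*(-108 + 531))*3 = (324 + 88*423)*3 = (324 + 37224)*3 = 37548*3 = 112644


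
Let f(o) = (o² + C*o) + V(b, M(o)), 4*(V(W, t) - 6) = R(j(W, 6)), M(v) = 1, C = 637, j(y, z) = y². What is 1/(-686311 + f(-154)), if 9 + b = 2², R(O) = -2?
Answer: -2/1521375 ≈ -1.3146e-6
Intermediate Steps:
b = -5 (b = -9 + 2² = -9 + 4 = -5)
V(W, t) = 11/2 (V(W, t) = 6 + (¼)*(-2) = 6 - ½ = 11/2)
f(o) = 11/2 + o² + 637*o (f(o) = (o² + 637*o) + 11/2 = 11/2 + o² + 637*o)
1/(-686311 + f(-154)) = 1/(-686311 + (11/2 + (-154)² + 637*(-154))) = 1/(-686311 + (11/2 + 23716 - 98098)) = 1/(-686311 - 148753/2) = 1/(-1521375/2) = -2/1521375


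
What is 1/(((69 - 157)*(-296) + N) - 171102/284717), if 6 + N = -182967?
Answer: -284717/44679386327 ≈ -6.3724e-6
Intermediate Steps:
N = -182973 (N = -6 - 182967 = -182973)
1/(((69 - 157)*(-296) + N) - 171102/284717) = 1/(((69 - 157)*(-296) - 182973) - 171102/284717) = 1/((-88*(-296) - 182973) - 171102*1/284717) = 1/((26048 - 182973) - 171102/284717) = 1/(-156925 - 171102/284717) = 1/(-44679386327/284717) = -284717/44679386327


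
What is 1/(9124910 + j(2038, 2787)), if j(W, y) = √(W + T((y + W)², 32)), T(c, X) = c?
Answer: 9124910/83263959225437 - √23282663/83263959225437 ≈ 1.0953e-7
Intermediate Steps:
j(W, y) = √(W + (W + y)²) (j(W, y) = √(W + (y + W)²) = √(W + (W + y)²))
1/(9124910 + j(2038, 2787)) = 1/(9124910 + √(2038 + (2038 + 2787)²)) = 1/(9124910 + √(2038 + 4825²)) = 1/(9124910 + √(2038 + 23280625)) = 1/(9124910 + √23282663)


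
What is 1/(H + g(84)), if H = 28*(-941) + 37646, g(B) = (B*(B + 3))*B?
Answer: 1/625170 ≈ 1.5996e-6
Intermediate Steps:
g(B) = B²*(3 + B) (g(B) = (B*(3 + B))*B = B²*(3 + B))
H = 11298 (H = -26348 + 37646 = 11298)
1/(H + g(84)) = 1/(11298 + 84²*(3 + 84)) = 1/(11298 + 7056*87) = 1/(11298 + 613872) = 1/625170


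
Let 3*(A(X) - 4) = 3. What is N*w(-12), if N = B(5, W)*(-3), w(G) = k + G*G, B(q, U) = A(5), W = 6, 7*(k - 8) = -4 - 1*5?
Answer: -15825/7 ≈ -2260.7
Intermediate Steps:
k = 47/7 (k = 8 + (-4 - 1*5)/7 = 8 + (-4 - 5)/7 = 8 + (⅐)*(-9) = 8 - 9/7 = 47/7 ≈ 6.7143)
A(X) = 5 (A(X) = 4 + (⅓)*3 = 4 + 1 = 5)
B(q, U) = 5
w(G) = 47/7 + G² (w(G) = 47/7 + G*G = 47/7 + G²)
N = -15 (N = 5*(-3) = -15)
N*w(-12) = -15*(47/7 + (-12)²) = -15*(47/7 + 144) = -15*1055/7 = -15825/7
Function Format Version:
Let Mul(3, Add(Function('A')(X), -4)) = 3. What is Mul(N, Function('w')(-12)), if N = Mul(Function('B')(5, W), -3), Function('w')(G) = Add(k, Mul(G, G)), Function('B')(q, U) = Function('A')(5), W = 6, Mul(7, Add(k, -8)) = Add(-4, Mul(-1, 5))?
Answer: Rational(-15825, 7) ≈ -2260.7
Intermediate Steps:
k = Rational(47, 7) (k = Add(8, Mul(Rational(1, 7), Add(-4, Mul(-1, 5)))) = Add(8, Mul(Rational(1, 7), Add(-4, -5))) = Add(8, Mul(Rational(1, 7), -9)) = Add(8, Rational(-9, 7)) = Rational(47, 7) ≈ 6.7143)
Function('A')(X) = 5 (Function('A')(X) = Add(4, Mul(Rational(1, 3), 3)) = Add(4, 1) = 5)
Function('B')(q, U) = 5
Function('w')(G) = Add(Rational(47, 7), Pow(G, 2)) (Function('w')(G) = Add(Rational(47, 7), Mul(G, G)) = Add(Rational(47, 7), Pow(G, 2)))
N = -15 (N = Mul(5, -3) = -15)
Mul(N, Function('w')(-12)) = Mul(-15, Add(Rational(47, 7), Pow(-12, 2))) = Mul(-15, Add(Rational(47, 7), 144)) = Mul(-15, Rational(1055, 7)) = Rational(-15825, 7)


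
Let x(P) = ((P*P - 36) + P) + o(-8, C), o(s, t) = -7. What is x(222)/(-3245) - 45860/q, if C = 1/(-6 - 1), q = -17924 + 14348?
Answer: -7015997/2901030 ≈ -2.4184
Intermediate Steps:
q = -3576
C = -⅐ (C = 1/(-7) = -⅐ ≈ -0.14286)
x(P) = -43 + P + P² (x(P) = ((P*P - 36) + P) - 7 = ((P² - 36) + P) - 7 = ((-36 + P²) + P) - 7 = (-36 + P + P²) - 7 = -43 + P + P²)
x(222)/(-3245) - 45860/q = (-43 + 222 + 222²)/(-3245) - 45860/(-3576) = (-43 + 222 + 49284)*(-1/3245) - 45860*(-1/3576) = 49463*(-1/3245) + 11465/894 = -49463/3245 + 11465/894 = -7015997/2901030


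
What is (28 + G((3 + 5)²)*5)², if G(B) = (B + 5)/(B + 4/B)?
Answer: 46840336/42025 ≈ 1114.6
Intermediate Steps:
G(B) = (5 + B)/(B + 4/B)
(28 + G((3 + 5)²)*5)² = (28 + ((3 + 5)²*(5 + (3 + 5)²)/(4 + ((3 + 5)²)²))*5)² = (28 + (8²*(5 + 8²)/(4 + (8²)²))*5)² = (28 + (64*(5 + 64)/(4 + 64²))*5)² = (28 + (64*69/(4 + 4096))*5)² = (28 + (64*69/4100)*5)² = (28 + (64*(1/4100)*69)*5)² = (28 + (1104/1025)*5)² = (28 + 1104/205)² = (6844/205)² = 46840336/42025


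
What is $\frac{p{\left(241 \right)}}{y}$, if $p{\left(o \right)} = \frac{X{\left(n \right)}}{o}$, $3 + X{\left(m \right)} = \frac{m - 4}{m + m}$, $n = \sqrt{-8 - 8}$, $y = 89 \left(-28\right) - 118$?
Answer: $\frac{1}{251604} - \frac{i}{1258020} \approx 3.9745 \cdot 10^{-6} - 7.949 \cdot 10^{-7} i$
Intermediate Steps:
$y = -2610$ ($y = -2492 - 118 = -2610$)
$n = 4 i$ ($n = \sqrt{-16} = 4 i \approx 4.0 i$)
$X{\left(m \right)} = -3 + \frac{-4 + m}{2 m}$ ($X{\left(m \right)} = -3 + \frac{m - 4}{m + m} = -3 + \frac{-4 + m}{2 m}$)
$p{\left(o \right)} = \frac{- \frac{5}{2} + \frac{i}{2}}{o}$ ($p{\left(o \right)} = \frac{- \frac{5}{2} - \frac{2}{4 i}}{o} = \frac{- \frac{5}{2} - 2 \left(- \frac{i}{4}\right)}{o} = \frac{- \frac{5}{2} + \frac{i}{2}}{o}$)
$\frac{p{\left(241 \right)}}{y} = \frac{\frac{1}{2} \cdot \frac{1}{241} \left(-5 + i\right)}{-2610} = \frac{1}{2} \cdot \frac{1}{241} \left(-5 + i\right) \left(- \frac{1}{2610}\right) = \left(- \frac{5}{482} + \frac{i}{482}\right) \left(- \frac{1}{2610}\right) = \frac{1}{251604} - \frac{i}{1258020}$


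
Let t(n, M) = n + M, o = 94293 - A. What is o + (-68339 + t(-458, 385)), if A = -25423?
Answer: 51304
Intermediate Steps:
o = 119716 (o = 94293 - 1*(-25423) = 94293 + 25423 = 119716)
t(n, M) = M + n
o + (-68339 + t(-458, 385)) = 119716 + (-68339 + (385 - 458)) = 119716 + (-68339 - 73) = 119716 - 68412 = 51304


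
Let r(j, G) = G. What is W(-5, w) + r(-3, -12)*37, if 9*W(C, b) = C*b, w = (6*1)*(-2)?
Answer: -1312/3 ≈ -437.33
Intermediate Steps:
w = -12 (w = 6*(-2) = -12)
W(C, b) = C*b/9 (W(C, b) = (C*b)/9 = C*b/9)
W(-5, w) + r(-3, -12)*37 = (1/9)*(-5)*(-12) - 12*37 = 20/3 - 444 = -1312/3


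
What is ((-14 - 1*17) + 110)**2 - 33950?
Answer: -27709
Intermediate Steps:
((-14 - 1*17) + 110)**2 - 33950 = ((-14 - 17) + 110)**2 - 33950 = (-31 + 110)**2 - 33950 = 79**2 - 33950 = 6241 - 33950 = -27709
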